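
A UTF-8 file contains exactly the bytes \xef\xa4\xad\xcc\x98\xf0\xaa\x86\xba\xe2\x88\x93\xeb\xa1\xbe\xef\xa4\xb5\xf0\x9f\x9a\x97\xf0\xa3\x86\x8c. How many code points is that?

8

Byte at offset 0: 0xEF = 11101111 → 3-byte char (#1). Advance 3.
Byte at offset 3: 0xCC = 11001100 → 2-byte char (#2). Advance 2.
Byte at offset 5: 0xF0 = 11110000 → 4-byte char (#3). Advance 4.
Byte at offset 9: 0xE2 = 11100010 → 3-byte char (#4). Advance 3.
Byte at offset 12: 0xEB = 11101011 → 3-byte char (#5). Advance 3.
Byte at offset 15: 0xEF = 11101111 → 3-byte char (#6). Advance 3.
Byte at offset 18: 0xF0 = 11110000 → 4-byte char (#7). Advance 4.
Byte at offset 22: 0xF0 = 11110000 → 4-byte char (#8). Advance 4.
Reached end at offset 26 after 8 code points.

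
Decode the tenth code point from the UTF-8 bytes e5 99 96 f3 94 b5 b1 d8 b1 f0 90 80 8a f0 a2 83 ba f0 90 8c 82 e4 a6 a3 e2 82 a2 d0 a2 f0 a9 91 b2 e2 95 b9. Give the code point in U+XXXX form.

Offset 0: leading byte 0xE5 = 11100101 → 3-byte char #1 = E5 99 96.
Offset 3: leading byte 0xF3 = 11110011 → 4-byte char #2 = F3 94 B5 B1.
Offset 7: leading byte 0xD8 = 11011000 → 2-byte char #3 = D8 B1.
Offset 9: leading byte 0xF0 = 11110000 → 4-byte char #4 = F0 90 80 8A.
Offset 13: leading byte 0xF0 = 11110000 → 4-byte char #5 = F0 A2 83 BA.
Offset 17: leading byte 0xF0 = 11110000 → 4-byte char #6 = F0 90 8C 82.
Offset 21: leading byte 0xE4 = 11100100 → 3-byte char #7 = E4 A6 A3.
Offset 24: leading byte 0xE2 = 11100010 → 3-byte char #8 = E2 82 A2.
Offset 27: leading byte 0xD0 = 11010000 → 2-byte char #9 = D0 A2.
Offset 29: leading byte 0xF0 = 11110000 → 4-byte char #10 = F0 A9 91 B2.
Leading byte 0xF0 = 11110000 matches 11110xxx → 4-byte sequence.
Byte 1: 0xF0 = 11110000, payload 000 (3 bits).
Byte 2: 0xA9 = 10101001 (10xxxxxx ✓), payload 101001.
Byte 3: 0x91 = 10010001 (10xxxxxx ✓), payload 010001.
Byte 4: 0xB2 = 10110010 (10xxxxxx ✓), payload 110010.
Concatenate: 000101001010001110010 = 0x29472 (21 bits → U+29472).

U+29472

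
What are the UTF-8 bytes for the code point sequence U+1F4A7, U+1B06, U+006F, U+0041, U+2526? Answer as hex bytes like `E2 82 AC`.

F0 9F 92 A7 E1 AC 86 6F 41 E2 94 A6

U+1F4A7: 4-byte form → F0 9F 92 A7.
U+1B06: 3-byte form → E1 AC 86.
U+006F: 1-byte form → 6F.
U+0041: 1-byte form → 41.
U+2526: 3-byte form → E2 94 A6.
Concatenated (12 bytes): F0 9F 92 A7 E1 AC 86 6F 41 E2 94 A6.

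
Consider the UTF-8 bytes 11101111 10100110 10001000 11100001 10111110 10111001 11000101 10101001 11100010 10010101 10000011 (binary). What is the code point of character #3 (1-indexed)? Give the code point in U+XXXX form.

U+0169

Offset 0: leading byte 0xEF = 11101111 → 3-byte char #1 = EF A6 88.
Offset 3: leading byte 0xE1 = 11100001 → 3-byte char #2 = E1 BE B9.
Offset 6: leading byte 0xC5 = 11000101 → 2-byte char #3 = C5 A9.
Leading byte 0xC5 = 11000101 matches 110xxxxx → 2-byte sequence.
Byte 1: 0xC5 = 11000101, payload 00101 (5 bits).
Byte 2: 0xA9 = 10101001 (10xxxxxx ✓), payload 101001.
Concatenate: 00101101001 = 0x169 (11 bits → U+0169).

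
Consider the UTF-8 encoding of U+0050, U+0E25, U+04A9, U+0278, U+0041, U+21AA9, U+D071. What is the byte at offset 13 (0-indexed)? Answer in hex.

U+0050 → 1-byte form 50 at offsets 0–0.
U+0E25 → 3-byte form E0 B8 A5 at offsets 1–3.
U+04A9 → 2-byte form D2 A9 at offsets 4–5.
U+0278 → 2-byte form C9 B8 at offsets 6–7.
U+0041 → 1-byte form 41 at offsets 8–8.
U+21AA9 → 4-byte form F0 A1 AA A9 at offsets 9–12.
U+D071 → 3-byte form ED 81 B1 at offsets 13–15.
Offset 13 falls in char 7's range; it's byte 1 of ED 81 B1 = 0xED.

0xED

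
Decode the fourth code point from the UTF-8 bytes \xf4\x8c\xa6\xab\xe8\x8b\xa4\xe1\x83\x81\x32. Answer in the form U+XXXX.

U+0032

Offset 0: leading byte 0xF4 = 11110100 → 4-byte char #1 = F4 8C A6 AB.
Offset 4: leading byte 0xE8 = 11101000 → 3-byte char #2 = E8 8B A4.
Offset 7: leading byte 0xE1 = 11100001 → 3-byte char #3 = E1 83 81.
Offset 10: leading byte 0x32 = 00110010 → 1-byte char #4 = 32.
Leading byte 0x32 = 00110010 matches 0xxxxxxx → 1-byte sequence.
Byte 1: 0x32 = 00110010, payload 0110010 (7 bits).
Concatenate: 0110010 = 0x32 (7 bits → U+0032).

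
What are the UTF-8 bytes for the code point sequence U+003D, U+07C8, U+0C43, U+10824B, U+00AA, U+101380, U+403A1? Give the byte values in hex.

3D DF 88 E0 B1 83 F4 88 89 8B C2 AA F4 81 8E 80 F1 80 8E A1

U+003D: 1-byte form → 3D.
U+07C8: 2-byte form → DF 88.
U+0C43: 3-byte form → E0 B1 83.
U+10824B: 4-byte form → F4 88 89 8B.
U+00AA: 2-byte form → C2 AA.
U+101380: 4-byte form → F4 81 8E 80.
U+403A1: 4-byte form → F1 80 8E A1.
Concatenated (20 bytes): 3D DF 88 E0 B1 83 F4 88 89 8B C2 AA F4 81 8E 80 F1 80 8E A1.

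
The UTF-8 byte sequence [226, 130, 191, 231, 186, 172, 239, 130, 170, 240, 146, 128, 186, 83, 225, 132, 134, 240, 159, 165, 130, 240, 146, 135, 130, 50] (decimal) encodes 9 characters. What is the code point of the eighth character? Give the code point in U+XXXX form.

Offset 0: leading byte 0xE2 = 11100010 → 3-byte char #1 = E2 82 BF.
Offset 3: leading byte 0xE7 = 11100111 → 3-byte char #2 = E7 BA AC.
Offset 6: leading byte 0xEF = 11101111 → 3-byte char #3 = EF 82 AA.
Offset 9: leading byte 0xF0 = 11110000 → 4-byte char #4 = F0 92 80 BA.
Offset 13: leading byte 0x53 = 01010011 → 1-byte char #5 = 53.
Offset 14: leading byte 0xE1 = 11100001 → 3-byte char #6 = E1 84 86.
Offset 17: leading byte 0xF0 = 11110000 → 4-byte char #7 = F0 9F A5 82.
Offset 21: leading byte 0xF0 = 11110000 → 4-byte char #8 = F0 92 87 82.
Leading byte 0xF0 = 11110000 matches 11110xxx → 4-byte sequence.
Byte 1: 0xF0 = 11110000, payload 000 (3 bits).
Byte 2: 0x92 = 10010010 (10xxxxxx ✓), payload 010010.
Byte 3: 0x87 = 10000111 (10xxxxxx ✓), payload 000111.
Byte 4: 0x82 = 10000010 (10xxxxxx ✓), payload 000010.
Concatenate: 000010010000111000010 = 0x121C2 (21 bits → U+121C2).

U+121C2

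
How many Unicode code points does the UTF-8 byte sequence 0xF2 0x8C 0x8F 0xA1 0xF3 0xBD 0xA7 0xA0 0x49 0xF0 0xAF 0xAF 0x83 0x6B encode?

Byte at offset 0: 0xF2 = 11110010 → 4-byte char (#1). Advance 4.
Byte at offset 4: 0xF3 = 11110011 → 4-byte char (#2). Advance 4.
Byte at offset 8: 0x49 = 01001001 → 1-byte char (#3). Advance 1.
Byte at offset 9: 0xF0 = 11110000 → 4-byte char (#4). Advance 4.
Byte at offset 13: 0x6B = 01101011 → 1-byte char (#5). Advance 1.
Reached end at offset 14 after 5 code points.

5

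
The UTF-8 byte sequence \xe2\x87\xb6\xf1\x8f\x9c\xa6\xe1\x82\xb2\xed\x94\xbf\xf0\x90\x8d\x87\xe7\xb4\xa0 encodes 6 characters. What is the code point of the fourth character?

U+D53F

Offset 0: leading byte 0xE2 = 11100010 → 3-byte char #1 = E2 87 B6.
Offset 3: leading byte 0xF1 = 11110001 → 4-byte char #2 = F1 8F 9C A6.
Offset 7: leading byte 0xE1 = 11100001 → 3-byte char #3 = E1 82 B2.
Offset 10: leading byte 0xED = 11101101 → 3-byte char #4 = ED 94 BF.
Leading byte 0xED = 11101101 matches 1110xxxx → 3-byte sequence.
Byte 1: 0xED = 11101101, payload 1101 (4 bits).
Byte 2: 0x94 = 10010100 (10xxxxxx ✓), payload 010100.
Byte 3: 0xBF = 10111111 (10xxxxxx ✓), payload 111111.
Concatenate: 1101010100111111 = 0xD53F (16 bits → U+D53F).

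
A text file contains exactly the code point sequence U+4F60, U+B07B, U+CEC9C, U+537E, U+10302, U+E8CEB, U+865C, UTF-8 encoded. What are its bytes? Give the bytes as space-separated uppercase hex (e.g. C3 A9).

E4 BD A0 EB 81 BB F3 8E B2 9C E5 8D BE F0 90 8C 82 F3 A8 B3 AB E8 99 9C

U+4F60: 3-byte form → E4 BD A0.
U+B07B: 3-byte form → EB 81 BB.
U+CEC9C: 4-byte form → F3 8E B2 9C.
U+537E: 3-byte form → E5 8D BE.
U+10302: 4-byte form → F0 90 8C 82.
U+E8CEB: 4-byte form → F3 A8 B3 AB.
U+865C: 3-byte form → E8 99 9C.
Concatenated (24 bytes): E4 BD A0 EB 81 BB F3 8E B2 9C E5 8D BE F0 90 8C 82 F3 A8 B3 AB E8 99 9C.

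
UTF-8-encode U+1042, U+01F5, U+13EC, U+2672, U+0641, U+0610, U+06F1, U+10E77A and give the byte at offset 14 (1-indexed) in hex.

1-indexed offset 14 is 0-indexed offset 13.
U+1042 → 3-byte form E1 81 82 at offsets 0–2.
U+01F5 → 2-byte form C7 B5 at offsets 3–4.
U+13EC → 3-byte form E1 8F AC at offsets 5–7.
U+2672 → 3-byte form E2 99 B2 at offsets 8–10.
U+0641 → 2-byte form D9 81 at offsets 11–12.
U+0610 → 2-byte form D8 90 at offsets 13–14.
Offset 13 falls in char 6's range; it's byte 1 of D8 90 = 0xD8.

0xD8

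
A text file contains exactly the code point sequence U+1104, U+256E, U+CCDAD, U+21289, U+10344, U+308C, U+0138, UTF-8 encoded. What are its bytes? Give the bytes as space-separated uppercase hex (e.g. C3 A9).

U+1104: 3-byte form → E1 84 84.
U+256E: 3-byte form → E2 95 AE.
U+CCDAD: 4-byte form → F3 8C B6 AD.
U+21289: 4-byte form → F0 A1 8A 89.
U+10344: 4-byte form → F0 90 8D 84.
U+308C: 3-byte form → E3 82 8C.
U+0138: 2-byte form → C4 B8.
Concatenated (23 bytes): E1 84 84 E2 95 AE F3 8C B6 AD F0 A1 8A 89 F0 90 8D 84 E3 82 8C C4 B8.

E1 84 84 E2 95 AE F3 8C B6 AD F0 A1 8A 89 F0 90 8D 84 E3 82 8C C4 B8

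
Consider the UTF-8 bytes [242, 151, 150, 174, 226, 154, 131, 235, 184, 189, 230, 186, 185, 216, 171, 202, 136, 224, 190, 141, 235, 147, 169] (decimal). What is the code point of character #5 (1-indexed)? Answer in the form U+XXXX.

U+062B

Offset 0: leading byte 0xF2 = 11110010 → 4-byte char #1 = F2 97 96 AE.
Offset 4: leading byte 0xE2 = 11100010 → 3-byte char #2 = E2 9A 83.
Offset 7: leading byte 0xEB = 11101011 → 3-byte char #3 = EB B8 BD.
Offset 10: leading byte 0xE6 = 11100110 → 3-byte char #4 = E6 BA B9.
Offset 13: leading byte 0xD8 = 11011000 → 2-byte char #5 = D8 AB.
Leading byte 0xD8 = 11011000 matches 110xxxxx → 2-byte sequence.
Byte 1: 0xD8 = 11011000, payload 11000 (5 bits).
Byte 2: 0xAB = 10101011 (10xxxxxx ✓), payload 101011.
Concatenate: 11000101011 = 0x62B (11 bits → U+062B).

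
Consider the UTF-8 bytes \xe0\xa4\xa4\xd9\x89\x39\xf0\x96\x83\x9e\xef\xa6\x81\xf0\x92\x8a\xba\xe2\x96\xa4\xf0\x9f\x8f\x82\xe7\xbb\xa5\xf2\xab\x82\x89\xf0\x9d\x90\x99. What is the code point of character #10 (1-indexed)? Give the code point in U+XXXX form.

Offset 0: leading byte 0xE0 = 11100000 → 3-byte char #1 = E0 A4 A4.
Offset 3: leading byte 0xD9 = 11011001 → 2-byte char #2 = D9 89.
Offset 5: leading byte 0x39 = 00111001 → 1-byte char #3 = 39.
Offset 6: leading byte 0xF0 = 11110000 → 4-byte char #4 = F0 96 83 9E.
Offset 10: leading byte 0xEF = 11101111 → 3-byte char #5 = EF A6 81.
Offset 13: leading byte 0xF0 = 11110000 → 4-byte char #6 = F0 92 8A BA.
Offset 17: leading byte 0xE2 = 11100010 → 3-byte char #7 = E2 96 A4.
Offset 20: leading byte 0xF0 = 11110000 → 4-byte char #8 = F0 9F 8F 82.
Offset 24: leading byte 0xE7 = 11100111 → 3-byte char #9 = E7 BB A5.
Offset 27: leading byte 0xF2 = 11110010 → 4-byte char #10 = F2 AB 82 89.
Leading byte 0xF2 = 11110010 matches 11110xxx → 4-byte sequence.
Byte 1: 0xF2 = 11110010, payload 010 (3 bits).
Byte 2: 0xAB = 10101011 (10xxxxxx ✓), payload 101011.
Byte 3: 0x82 = 10000010 (10xxxxxx ✓), payload 000010.
Byte 4: 0x89 = 10001001 (10xxxxxx ✓), payload 001001.
Concatenate: 010101011000010001001 = 0xAB089 (21 bits → U+AB089).

U+AB089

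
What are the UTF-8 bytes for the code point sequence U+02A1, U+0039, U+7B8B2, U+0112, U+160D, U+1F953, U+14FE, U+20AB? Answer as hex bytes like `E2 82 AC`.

U+02A1: 2-byte form → CA A1.
U+0039: 1-byte form → 39.
U+7B8B2: 4-byte form → F1 BB A2 B2.
U+0112: 2-byte form → C4 92.
U+160D: 3-byte form → E1 98 8D.
U+1F953: 4-byte form → F0 9F A5 93.
U+14FE: 3-byte form → E1 93 BE.
U+20AB: 3-byte form → E2 82 AB.
Concatenated (22 bytes): CA A1 39 F1 BB A2 B2 C4 92 E1 98 8D F0 9F A5 93 E1 93 BE E2 82 AB.

CA A1 39 F1 BB A2 B2 C4 92 E1 98 8D F0 9F A5 93 E1 93 BE E2 82 AB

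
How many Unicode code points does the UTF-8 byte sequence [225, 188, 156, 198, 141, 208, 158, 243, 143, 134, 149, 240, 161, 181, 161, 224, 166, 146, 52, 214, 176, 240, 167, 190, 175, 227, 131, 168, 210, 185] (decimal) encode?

11

Byte at offset 0: 0xE1 = 11100001 → 3-byte char (#1). Advance 3.
Byte at offset 3: 0xC6 = 11000110 → 2-byte char (#2). Advance 2.
Byte at offset 5: 0xD0 = 11010000 → 2-byte char (#3). Advance 2.
Byte at offset 7: 0xF3 = 11110011 → 4-byte char (#4). Advance 4.
Byte at offset 11: 0xF0 = 11110000 → 4-byte char (#5). Advance 4.
Byte at offset 15: 0xE0 = 11100000 → 3-byte char (#6). Advance 3.
Byte at offset 18: 0x34 = 00110100 → 1-byte char (#7). Advance 1.
Byte at offset 19: 0xD6 = 11010110 → 2-byte char (#8). Advance 2.
Byte at offset 21: 0xF0 = 11110000 → 4-byte char (#9). Advance 4.
Byte at offset 25: 0xE3 = 11100011 → 3-byte char (#10). Advance 3.
Byte at offset 28: 0xD2 = 11010010 → 2-byte char (#11). Advance 2.
Reached end at offset 30 after 11 code points.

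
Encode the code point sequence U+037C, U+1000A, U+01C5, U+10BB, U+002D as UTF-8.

U+037C: 2-byte form → CD BC.
U+1000A: 4-byte form → F0 90 80 8A.
U+01C5: 2-byte form → C7 85.
U+10BB: 3-byte form → E1 82 BB.
U+002D: 1-byte form → 2D.
Concatenated (12 bytes): CD BC F0 90 80 8A C7 85 E1 82 BB 2D.

CD BC F0 90 80 8A C7 85 E1 82 BB 2D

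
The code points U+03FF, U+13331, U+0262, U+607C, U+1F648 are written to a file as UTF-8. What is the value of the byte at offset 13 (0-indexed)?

0x99

U+03FF → 2-byte form CF BF at offsets 0–1.
U+13331 → 4-byte form F0 93 8C B1 at offsets 2–5.
U+0262 → 2-byte form C9 A2 at offsets 6–7.
U+607C → 3-byte form E6 81 BC at offsets 8–10.
U+1F648 → 4-byte form F0 9F 99 88 at offsets 11–14.
Offset 13 falls in char 5's range; it's byte 3 of F0 9F 99 88 = 0x99.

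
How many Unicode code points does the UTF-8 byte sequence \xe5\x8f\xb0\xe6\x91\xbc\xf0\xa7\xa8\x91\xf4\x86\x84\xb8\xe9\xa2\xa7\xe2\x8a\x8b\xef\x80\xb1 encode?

Byte at offset 0: 0xE5 = 11100101 → 3-byte char (#1). Advance 3.
Byte at offset 3: 0xE6 = 11100110 → 3-byte char (#2). Advance 3.
Byte at offset 6: 0xF0 = 11110000 → 4-byte char (#3). Advance 4.
Byte at offset 10: 0xF4 = 11110100 → 4-byte char (#4). Advance 4.
Byte at offset 14: 0xE9 = 11101001 → 3-byte char (#5). Advance 3.
Byte at offset 17: 0xE2 = 11100010 → 3-byte char (#6). Advance 3.
Byte at offset 20: 0xEF = 11101111 → 3-byte char (#7). Advance 3.
Reached end at offset 23 after 7 code points.

7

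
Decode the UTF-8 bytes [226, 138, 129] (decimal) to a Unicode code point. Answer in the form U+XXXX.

U+2281

Leading byte 0xE2 = 11100010 matches 1110xxxx → 3-byte sequence.
Byte 1: 0xE2 = 11100010, payload 0010 (4 bits).
Byte 2: 0x8A = 10001010 (10xxxxxx ✓), payload 001010.
Byte 3: 0x81 = 10000001 (10xxxxxx ✓), payload 000001.
Concatenate: 0010001010000001 = 0x2281 (16 bits → U+2281).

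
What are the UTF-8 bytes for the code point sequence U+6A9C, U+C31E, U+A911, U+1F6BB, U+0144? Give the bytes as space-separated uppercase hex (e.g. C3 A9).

E6 AA 9C EC 8C 9E EA A4 91 F0 9F 9A BB C5 84

U+6A9C: 3-byte form → E6 AA 9C.
U+C31E: 3-byte form → EC 8C 9E.
U+A911: 3-byte form → EA A4 91.
U+1F6BB: 4-byte form → F0 9F 9A BB.
U+0144: 2-byte form → C5 84.
Concatenated (15 bytes): E6 AA 9C EC 8C 9E EA A4 91 F0 9F 9A BB C5 84.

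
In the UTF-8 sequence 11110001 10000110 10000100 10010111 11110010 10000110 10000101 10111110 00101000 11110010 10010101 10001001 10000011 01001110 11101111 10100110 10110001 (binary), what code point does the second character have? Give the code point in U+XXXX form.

Offset 0: leading byte 0xF1 = 11110001 → 4-byte char #1 = F1 86 84 97.
Offset 4: leading byte 0xF2 = 11110010 → 4-byte char #2 = F2 86 85 BE.
Leading byte 0xF2 = 11110010 matches 11110xxx → 4-byte sequence.
Byte 1: 0xF2 = 11110010, payload 010 (3 bits).
Byte 2: 0x86 = 10000110 (10xxxxxx ✓), payload 000110.
Byte 3: 0x85 = 10000101 (10xxxxxx ✓), payload 000101.
Byte 4: 0xBE = 10111110 (10xxxxxx ✓), payload 111110.
Concatenate: 010000110000101111110 = 0x8617E (21 bits → U+8617E).

U+8617E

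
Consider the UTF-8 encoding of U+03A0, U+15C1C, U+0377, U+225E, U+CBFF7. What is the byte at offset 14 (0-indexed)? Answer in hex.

U+03A0 → 2-byte form CE A0 at offsets 0–1.
U+15C1C → 4-byte form F0 95 B0 9C at offsets 2–5.
U+0377 → 2-byte form CD B7 at offsets 6–7.
U+225E → 3-byte form E2 89 9E at offsets 8–10.
U+CBFF7 → 4-byte form F3 8B BF B7 at offsets 11–14.
Offset 14 falls in char 5's range; it's byte 4 of F3 8B BF B7 = 0xB7.

0xB7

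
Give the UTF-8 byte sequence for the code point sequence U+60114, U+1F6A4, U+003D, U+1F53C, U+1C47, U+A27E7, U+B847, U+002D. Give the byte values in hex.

U+60114: 4-byte form → F1 A0 84 94.
U+1F6A4: 4-byte form → F0 9F 9A A4.
U+003D: 1-byte form → 3D.
U+1F53C: 4-byte form → F0 9F 94 BC.
U+1C47: 3-byte form → E1 B1 87.
U+A27E7: 4-byte form → F2 A2 9F A7.
U+B847: 3-byte form → EB A1 87.
U+002D: 1-byte form → 2D.
Concatenated (24 bytes): F1 A0 84 94 F0 9F 9A A4 3D F0 9F 94 BC E1 B1 87 F2 A2 9F A7 EB A1 87 2D.

F1 A0 84 94 F0 9F 9A A4 3D F0 9F 94 BC E1 B1 87 F2 A2 9F A7 EB A1 87 2D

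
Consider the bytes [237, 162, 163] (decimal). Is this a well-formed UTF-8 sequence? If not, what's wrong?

invalid (encodes a surrogate (U+D800–U+DFFF))

Structurally a 3-byte sequence; payload = 0xD8A3.
But 0xD8A3 is in U+D800–U+DFFF, the surrogate range. Surrogates are not Unicode scalar values and are forbidden in UTF-8.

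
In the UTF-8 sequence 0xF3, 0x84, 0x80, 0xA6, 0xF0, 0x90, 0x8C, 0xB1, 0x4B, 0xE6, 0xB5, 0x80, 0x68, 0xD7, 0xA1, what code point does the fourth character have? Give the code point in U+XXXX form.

Offset 0: leading byte 0xF3 = 11110011 → 4-byte char #1 = F3 84 80 A6.
Offset 4: leading byte 0xF0 = 11110000 → 4-byte char #2 = F0 90 8C B1.
Offset 8: leading byte 0x4B = 01001011 → 1-byte char #3 = 4B.
Offset 9: leading byte 0xE6 = 11100110 → 3-byte char #4 = E6 B5 80.
Leading byte 0xE6 = 11100110 matches 1110xxxx → 3-byte sequence.
Byte 1: 0xE6 = 11100110, payload 0110 (4 bits).
Byte 2: 0xB5 = 10110101 (10xxxxxx ✓), payload 110101.
Byte 3: 0x80 = 10000000 (10xxxxxx ✓), payload 000000.
Concatenate: 0110110101000000 = 0x6D40 (16 bits → U+6D40).

U+6D40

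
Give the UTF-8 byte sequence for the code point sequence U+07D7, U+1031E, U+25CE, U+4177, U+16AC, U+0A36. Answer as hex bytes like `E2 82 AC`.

DF 97 F0 90 8C 9E E2 97 8E E4 85 B7 E1 9A AC E0 A8 B6

U+07D7: 2-byte form → DF 97.
U+1031E: 4-byte form → F0 90 8C 9E.
U+25CE: 3-byte form → E2 97 8E.
U+4177: 3-byte form → E4 85 B7.
U+16AC: 3-byte form → E1 9A AC.
U+0A36: 3-byte form → E0 A8 B6.
Concatenated (18 bytes): DF 97 F0 90 8C 9E E2 97 8E E4 85 B7 E1 9A AC E0 A8 B6.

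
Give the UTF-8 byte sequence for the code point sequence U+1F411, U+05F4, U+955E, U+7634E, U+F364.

F0 9F 90 91 D7 B4 E9 95 9E F1 B6 8D 8E EF 8D A4

U+1F411: 4-byte form → F0 9F 90 91.
U+05F4: 2-byte form → D7 B4.
U+955E: 3-byte form → E9 95 9E.
U+7634E: 4-byte form → F1 B6 8D 8E.
U+F364: 3-byte form → EF 8D A4.
Concatenated (16 bytes): F0 9F 90 91 D7 B4 E9 95 9E F1 B6 8D 8E EF 8D A4.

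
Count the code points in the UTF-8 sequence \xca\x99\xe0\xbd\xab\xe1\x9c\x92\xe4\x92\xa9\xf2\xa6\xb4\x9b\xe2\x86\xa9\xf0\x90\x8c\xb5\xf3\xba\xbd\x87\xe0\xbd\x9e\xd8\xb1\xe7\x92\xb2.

11

Byte at offset 0: 0xCA = 11001010 → 2-byte char (#1). Advance 2.
Byte at offset 2: 0xE0 = 11100000 → 3-byte char (#2). Advance 3.
Byte at offset 5: 0xE1 = 11100001 → 3-byte char (#3). Advance 3.
Byte at offset 8: 0xE4 = 11100100 → 3-byte char (#4). Advance 3.
Byte at offset 11: 0xF2 = 11110010 → 4-byte char (#5). Advance 4.
Byte at offset 15: 0xE2 = 11100010 → 3-byte char (#6). Advance 3.
Byte at offset 18: 0xF0 = 11110000 → 4-byte char (#7). Advance 4.
Byte at offset 22: 0xF3 = 11110011 → 4-byte char (#8). Advance 4.
Byte at offset 26: 0xE0 = 11100000 → 3-byte char (#9). Advance 3.
Byte at offset 29: 0xD8 = 11011000 → 2-byte char (#10). Advance 2.
Byte at offset 31: 0xE7 = 11100111 → 3-byte char (#11). Advance 3.
Reached end at offset 34 after 11 code points.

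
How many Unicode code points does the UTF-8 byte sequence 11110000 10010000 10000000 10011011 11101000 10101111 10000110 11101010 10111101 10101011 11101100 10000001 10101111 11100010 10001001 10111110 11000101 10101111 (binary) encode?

6

Byte at offset 0: 0xF0 = 11110000 → 4-byte char (#1). Advance 4.
Byte at offset 4: 0xE8 = 11101000 → 3-byte char (#2). Advance 3.
Byte at offset 7: 0xEA = 11101010 → 3-byte char (#3). Advance 3.
Byte at offset 10: 0xEC = 11101100 → 3-byte char (#4). Advance 3.
Byte at offset 13: 0xE2 = 11100010 → 3-byte char (#5). Advance 3.
Byte at offset 16: 0xC5 = 11000101 → 2-byte char (#6). Advance 2.
Reached end at offset 18 after 6 code points.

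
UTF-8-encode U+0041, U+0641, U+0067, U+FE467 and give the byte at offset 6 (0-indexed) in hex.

U+0041 → 1-byte form 41 at offsets 0–0.
U+0641 → 2-byte form D9 81 at offsets 1–2.
U+0067 → 1-byte form 67 at offsets 3–3.
U+FE467 → 4-byte form F3 BE 91 A7 at offsets 4–7.
Offset 6 falls in char 4's range; it's byte 3 of F3 BE 91 A7 = 0x91.

0x91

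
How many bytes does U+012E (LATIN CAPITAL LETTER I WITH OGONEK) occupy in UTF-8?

U+012E = 0x12E. UTF-8 uses 1 byte below 0x80, 2 below 0x800, 3 below 0x10000, 4 up to 0x10FFFF. 0x12E is in U+0080–U+07FF → 2 bytes.

2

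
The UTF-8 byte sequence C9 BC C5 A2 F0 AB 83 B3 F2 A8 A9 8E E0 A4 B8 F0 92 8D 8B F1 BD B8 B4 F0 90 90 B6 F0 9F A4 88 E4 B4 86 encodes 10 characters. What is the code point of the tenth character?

U+4D06

Offset 0: leading byte 0xC9 = 11001001 → 2-byte char #1 = C9 BC.
Offset 2: leading byte 0xC5 = 11000101 → 2-byte char #2 = C5 A2.
Offset 4: leading byte 0xF0 = 11110000 → 4-byte char #3 = F0 AB 83 B3.
Offset 8: leading byte 0xF2 = 11110010 → 4-byte char #4 = F2 A8 A9 8E.
Offset 12: leading byte 0xE0 = 11100000 → 3-byte char #5 = E0 A4 B8.
Offset 15: leading byte 0xF0 = 11110000 → 4-byte char #6 = F0 92 8D 8B.
Offset 19: leading byte 0xF1 = 11110001 → 4-byte char #7 = F1 BD B8 B4.
Offset 23: leading byte 0xF0 = 11110000 → 4-byte char #8 = F0 90 90 B6.
Offset 27: leading byte 0xF0 = 11110000 → 4-byte char #9 = F0 9F A4 88.
Offset 31: leading byte 0xE4 = 11100100 → 3-byte char #10 = E4 B4 86.
Leading byte 0xE4 = 11100100 matches 1110xxxx → 3-byte sequence.
Byte 1: 0xE4 = 11100100, payload 0100 (4 bits).
Byte 2: 0xB4 = 10110100 (10xxxxxx ✓), payload 110100.
Byte 3: 0x86 = 10000110 (10xxxxxx ✓), payload 000110.
Concatenate: 0100110100000110 = 0x4D06 (16 bits → U+4D06).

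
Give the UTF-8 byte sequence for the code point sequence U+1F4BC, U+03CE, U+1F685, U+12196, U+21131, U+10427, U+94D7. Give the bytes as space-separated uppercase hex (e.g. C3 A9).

U+1F4BC: 4-byte form → F0 9F 92 BC.
U+03CE: 2-byte form → CF 8E.
U+1F685: 4-byte form → F0 9F 9A 85.
U+12196: 4-byte form → F0 92 86 96.
U+21131: 4-byte form → F0 A1 84 B1.
U+10427: 4-byte form → F0 90 90 A7.
U+94D7: 3-byte form → E9 93 97.
Concatenated (25 bytes): F0 9F 92 BC CF 8E F0 9F 9A 85 F0 92 86 96 F0 A1 84 B1 F0 90 90 A7 E9 93 97.

F0 9F 92 BC CF 8E F0 9F 9A 85 F0 92 86 96 F0 A1 84 B1 F0 90 90 A7 E9 93 97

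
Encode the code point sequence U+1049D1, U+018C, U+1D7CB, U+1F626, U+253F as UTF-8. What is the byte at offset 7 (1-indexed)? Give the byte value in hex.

0xF0

1-indexed offset 7 is 0-indexed offset 6.
U+1049D1 → 4-byte form F4 84 A7 91 at offsets 0–3.
U+018C → 2-byte form C6 8C at offsets 4–5.
U+1D7CB → 4-byte form F0 9D 9F 8B at offsets 6–9.
Offset 6 falls in char 3's range; it's byte 1 of F0 9D 9F 8B = 0xF0.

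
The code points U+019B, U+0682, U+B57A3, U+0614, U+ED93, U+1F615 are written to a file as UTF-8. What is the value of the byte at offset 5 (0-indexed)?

U+019B → 2-byte form C6 9B at offsets 0–1.
U+0682 → 2-byte form DA 82 at offsets 2–3.
U+B57A3 → 4-byte form F2 B5 9E A3 at offsets 4–7.
Offset 5 falls in char 3's range; it's byte 2 of F2 B5 9E A3 = 0xB5.

0xB5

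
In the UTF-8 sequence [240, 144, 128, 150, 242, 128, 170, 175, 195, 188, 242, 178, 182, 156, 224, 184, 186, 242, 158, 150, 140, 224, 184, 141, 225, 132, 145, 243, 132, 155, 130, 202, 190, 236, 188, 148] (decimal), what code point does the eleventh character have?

U+CF14

Offset 0: leading byte 0xF0 = 11110000 → 4-byte char #1 = F0 90 80 96.
Offset 4: leading byte 0xF2 = 11110010 → 4-byte char #2 = F2 80 AA AF.
Offset 8: leading byte 0xC3 = 11000011 → 2-byte char #3 = C3 BC.
Offset 10: leading byte 0xF2 = 11110010 → 4-byte char #4 = F2 B2 B6 9C.
Offset 14: leading byte 0xE0 = 11100000 → 3-byte char #5 = E0 B8 BA.
Offset 17: leading byte 0xF2 = 11110010 → 4-byte char #6 = F2 9E 96 8C.
Offset 21: leading byte 0xE0 = 11100000 → 3-byte char #7 = E0 B8 8D.
Offset 24: leading byte 0xE1 = 11100001 → 3-byte char #8 = E1 84 91.
Offset 27: leading byte 0xF3 = 11110011 → 4-byte char #9 = F3 84 9B 82.
Offset 31: leading byte 0xCA = 11001010 → 2-byte char #10 = CA BE.
Offset 33: leading byte 0xEC = 11101100 → 3-byte char #11 = EC BC 94.
Leading byte 0xEC = 11101100 matches 1110xxxx → 3-byte sequence.
Byte 1: 0xEC = 11101100, payload 1100 (4 bits).
Byte 2: 0xBC = 10111100 (10xxxxxx ✓), payload 111100.
Byte 3: 0x94 = 10010100 (10xxxxxx ✓), payload 010100.
Concatenate: 1100111100010100 = 0xCF14 (16 bits → U+CF14).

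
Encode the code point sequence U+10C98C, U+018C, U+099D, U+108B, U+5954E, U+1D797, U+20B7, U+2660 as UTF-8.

F4 8C A6 8C C6 8C E0 A6 9D E1 82 8B F1 99 95 8E F0 9D 9E 97 E2 82 B7 E2 99 A0

U+10C98C: 4-byte form → F4 8C A6 8C.
U+018C: 2-byte form → C6 8C.
U+099D: 3-byte form → E0 A6 9D.
U+108B: 3-byte form → E1 82 8B.
U+5954E: 4-byte form → F1 99 95 8E.
U+1D797: 4-byte form → F0 9D 9E 97.
U+20B7: 3-byte form → E2 82 B7.
U+2660: 3-byte form → E2 99 A0.
Concatenated (26 bytes): F4 8C A6 8C C6 8C E0 A6 9D E1 82 8B F1 99 95 8E F0 9D 9E 97 E2 82 B7 E2 99 A0.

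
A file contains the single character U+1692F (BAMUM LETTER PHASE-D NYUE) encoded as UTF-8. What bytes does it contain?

U+1692F = 0x1692F = 92463 decimal. In range U+10000–U+10FFFF → 4-byte form: 11110xxx 10xxxxxx 10xxxxxx 10xxxxxx.
Binary (21 bits): 000010110100100101111.
Split 3+6+6+6: 000 | 010110 | 100100 | 101111.
Byte 1: 11110000 = 0xF0.
Byte 2: 10010110 = 0x96.
Byte 3: 10100100 = 0xA4.
Byte 4: 10101111 = 0xAF.

F0 96 A4 AF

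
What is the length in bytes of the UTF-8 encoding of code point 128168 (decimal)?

4

U+1F4A8 = 0x1F4A8. UTF-8 uses 1 byte below 0x80, 2 below 0x800, 3 below 0x10000, 4 up to 0x10FFFF. 0x1F4A8 is in U+10000–U+10FFFF → 4 bytes.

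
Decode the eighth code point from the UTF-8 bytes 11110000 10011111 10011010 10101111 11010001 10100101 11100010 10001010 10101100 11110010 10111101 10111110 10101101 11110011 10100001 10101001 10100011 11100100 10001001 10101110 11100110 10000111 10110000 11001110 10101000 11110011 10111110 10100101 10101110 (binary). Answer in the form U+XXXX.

U+03A8

Offset 0: leading byte 0xF0 = 11110000 → 4-byte char #1 = F0 9F 9A AF.
Offset 4: leading byte 0xD1 = 11010001 → 2-byte char #2 = D1 A5.
Offset 6: leading byte 0xE2 = 11100010 → 3-byte char #3 = E2 8A AC.
Offset 9: leading byte 0xF2 = 11110010 → 4-byte char #4 = F2 BD BE AD.
Offset 13: leading byte 0xF3 = 11110011 → 4-byte char #5 = F3 A1 A9 A3.
Offset 17: leading byte 0xE4 = 11100100 → 3-byte char #6 = E4 89 AE.
Offset 20: leading byte 0xE6 = 11100110 → 3-byte char #7 = E6 87 B0.
Offset 23: leading byte 0xCE = 11001110 → 2-byte char #8 = CE A8.
Leading byte 0xCE = 11001110 matches 110xxxxx → 2-byte sequence.
Byte 1: 0xCE = 11001110, payload 01110 (5 bits).
Byte 2: 0xA8 = 10101000 (10xxxxxx ✓), payload 101000.
Concatenate: 01110101000 = 0x3A8 (11 bits → U+03A8).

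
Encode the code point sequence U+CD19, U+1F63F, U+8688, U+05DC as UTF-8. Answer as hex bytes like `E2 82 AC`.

U+CD19: 3-byte form → EC B4 99.
U+1F63F: 4-byte form → F0 9F 98 BF.
U+8688: 3-byte form → E8 9A 88.
U+05DC: 2-byte form → D7 9C.
Concatenated (12 bytes): EC B4 99 F0 9F 98 BF E8 9A 88 D7 9C.

EC B4 99 F0 9F 98 BF E8 9A 88 D7 9C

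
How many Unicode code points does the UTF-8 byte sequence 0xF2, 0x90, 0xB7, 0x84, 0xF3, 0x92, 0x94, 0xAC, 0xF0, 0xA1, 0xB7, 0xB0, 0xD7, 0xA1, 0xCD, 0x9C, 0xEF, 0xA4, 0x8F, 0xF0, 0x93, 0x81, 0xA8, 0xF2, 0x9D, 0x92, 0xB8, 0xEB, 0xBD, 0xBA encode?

9

Byte at offset 0: 0xF2 = 11110010 → 4-byte char (#1). Advance 4.
Byte at offset 4: 0xF3 = 11110011 → 4-byte char (#2). Advance 4.
Byte at offset 8: 0xF0 = 11110000 → 4-byte char (#3). Advance 4.
Byte at offset 12: 0xD7 = 11010111 → 2-byte char (#4). Advance 2.
Byte at offset 14: 0xCD = 11001101 → 2-byte char (#5). Advance 2.
Byte at offset 16: 0xEF = 11101111 → 3-byte char (#6). Advance 3.
Byte at offset 19: 0xF0 = 11110000 → 4-byte char (#7). Advance 4.
Byte at offset 23: 0xF2 = 11110010 → 4-byte char (#8). Advance 4.
Byte at offset 27: 0xEB = 11101011 → 3-byte char (#9). Advance 3.
Reached end at offset 30 after 9 code points.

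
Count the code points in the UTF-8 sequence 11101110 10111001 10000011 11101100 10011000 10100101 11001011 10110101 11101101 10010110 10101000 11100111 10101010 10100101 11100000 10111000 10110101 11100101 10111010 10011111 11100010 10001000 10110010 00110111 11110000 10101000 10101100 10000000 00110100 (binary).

11

Byte at offset 0: 0xEE = 11101110 → 3-byte char (#1). Advance 3.
Byte at offset 3: 0xEC = 11101100 → 3-byte char (#2). Advance 3.
Byte at offset 6: 0xCB = 11001011 → 2-byte char (#3). Advance 2.
Byte at offset 8: 0xED = 11101101 → 3-byte char (#4). Advance 3.
Byte at offset 11: 0xE7 = 11100111 → 3-byte char (#5). Advance 3.
Byte at offset 14: 0xE0 = 11100000 → 3-byte char (#6). Advance 3.
Byte at offset 17: 0xE5 = 11100101 → 3-byte char (#7). Advance 3.
Byte at offset 20: 0xE2 = 11100010 → 3-byte char (#8). Advance 3.
Byte at offset 23: 0x37 = 00110111 → 1-byte char (#9). Advance 1.
Byte at offset 24: 0xF0 = 11110000 → 4-byte char (#10). Advance 4.
Byte at offset 28: 0x34 = 00110100 → 1-byte char (#11). Advance 1.
Reached end at offset 29 after 11 code points.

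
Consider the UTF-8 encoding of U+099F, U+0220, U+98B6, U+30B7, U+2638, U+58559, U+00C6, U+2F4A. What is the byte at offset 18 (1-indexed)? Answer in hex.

0x99

1-indexed offset 18 is 0-indexed offset 17.
U+099F → 3-byte form E0 A6 9F at offsets 0–2.
U+0220 → 2-byte form C8 A0 at offsets 3–4.
U+98B6 → 3-byte form E9 A2 B6 at offsets 5–7.
U+30B7 → 3-byte form E3 82 B7 at offsets 8–10.
U+2638 → 3-byte form E2 98 B8 at offsets 11–13.
U+58559 → 4-byte form F1 98 95 99 at offsets 14–17.
Offset 17 falls in char 6's range; it's byte 4 of F1 98 95 99 = 0x99.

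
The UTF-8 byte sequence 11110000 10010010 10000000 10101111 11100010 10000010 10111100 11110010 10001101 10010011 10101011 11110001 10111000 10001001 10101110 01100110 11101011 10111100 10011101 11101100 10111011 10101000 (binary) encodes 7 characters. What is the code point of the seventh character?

Offset 0: leading byte 0xF0 = 11110000 → 4-byte char #1 = F0 92 80 AF.
Offset 4: leading byte 0xE2 = 11100010 → 3-byte char #2 = E2 82 BC.
Offset 7: leading byte 0xF2 = 11110010 → 4-byte char #3 = F2 8D 93 AB.
Offset 11: leading byte 0xF1 = 11110001 → 4-byte char #4 = F1 B8 89 AE.
Offset 15: leading byte 0x66 = 01100110 → 1-byte char #5 = 66.
Offset 16: leading byte 0xEB = 11101011 → 3-byte char #6 = EB BC 9D.
Offset 19: leading byte 0xEC = 11101100 → 3-byte char #7 = EC BB A8.
Leading byte 0xEC = 11101100 matches 1110xxxx → 3-byte sequence.
Byte 1: 0xEC = 11101100, payload 1100 (4 bits).
Byte 2: 0xBB = 10111011 (10xxxxxx ✓), payload 111011.
Byte 3: 0xA8 = 10101000 (10xxxxxx ✓), payload 101000.
Concatenate: 1100111011101000 = 0xCEE8 (16 bits → U+CEE8).

U+CEE8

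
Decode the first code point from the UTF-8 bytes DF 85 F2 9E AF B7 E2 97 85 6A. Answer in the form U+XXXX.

Offset 0: leading byte 0xDF = 11011111 → 2-byte char #1 = DF 85.
Leading byte 0xDF = 11011111 matches 110xxxxx → 2-byte sequence.
Byte 1: 0xDF = 11011111, payload 11111 (5 bits).
Byte 2: 0x85 = 10000101 (10xxxxxx ✓), payload 000101.
Concatenate: 11111000101 = 0x7C5 (11 bits → U+07C5).

U+07C5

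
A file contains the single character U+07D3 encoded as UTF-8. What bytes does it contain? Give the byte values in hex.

DF 93

U+07D3 = 0x7D3 = 2003 decimal. In range U+0080–U+07FF → 2-byte form: 110xxxxx 10xxxxxx.
Binary (11 bits): 11111010011.
Split 5+6: 11111 | 010011.
Byte 1: 11011111 = 0xDF.
Byte 2: 10010011 = 0x93.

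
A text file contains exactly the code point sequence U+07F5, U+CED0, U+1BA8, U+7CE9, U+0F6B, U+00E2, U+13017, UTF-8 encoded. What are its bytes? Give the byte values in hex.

DF B5 EC BB 90 E1 AE A8 E7 B3 A9 E0 BD AB C3 A2 F0 93 80 97

U+07F5: 2-byte form → DF B5.
U+CED0: 3-byte form → EC BB 90.
U+1BA8: 3-byte form → E1 AE A8.
U+7CE9: 3-byte form → E7 B3 A9.
U+0F6B: 3-byte form → E0 BD AB.
U+00E2: 2-byte form → C3 A2.
U+13017: 4-byte form → F0 93 80 97.
Concatenated (20 bytes): DF B5 EC BB 90 E1 AE A8 E7 B3 A9 E0 BD AB C3 A2 F0 93 80 97.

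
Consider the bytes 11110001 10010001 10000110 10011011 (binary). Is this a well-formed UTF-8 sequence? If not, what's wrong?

Leading byte 0xF1 = 11110001 → 4-byte form.
Continuation bytes 0x91=10010001, 0x86=10000110, 0x9B=10011011 all match 10xxxxxx.
Decoded value 0x5119B is ≥ 0x10000 (shortest form) and not a surrogate.

valid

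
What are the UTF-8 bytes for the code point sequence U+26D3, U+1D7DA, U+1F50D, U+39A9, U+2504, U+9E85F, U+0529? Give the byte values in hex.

U+26D3: 3-byte form → E2 9B 93.
U+1D7DA: 4-byte form → F0 9D 9F 9A.
U+1F50D: 4-byte form → F0 9F 94 8D.
U+39A9: 3-byte form → E3 A6 A9.
U+2504: 3-byte form → E2 94 84.
U+9E85F: 4-byte form → F2 9E A1 9F.
U+0529: 2-byte form → D4 A9.
Concatenated (23 bytes): E2 9B 93 F0 9D 9F 9A F0 9F 94 8D E3 A6 A9 E2 94 84 F2 9E A1 9F D4 A9.

E2 9B 93 F0 9D 9F 9A F0 9F 94 8D E3 A6 A9 E2 94 84 F2 9E A1 9F D4 A9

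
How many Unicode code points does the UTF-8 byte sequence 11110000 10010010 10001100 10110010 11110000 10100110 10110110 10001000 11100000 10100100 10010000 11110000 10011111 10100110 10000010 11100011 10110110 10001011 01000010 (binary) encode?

Byte at offset 0: 0xF0 = 11110000 → 4-byte char (#1). Advance 4.
Byte at offset 4: 0xF0 = 11110000 → 4-byte char (#2). Advance 4.
Byte at offset 8: 0xE0 = 11100000 → 3-byte char (#3). Advance 3.
Byte at offset 11: 0xF0 = 11110000 → 4-byte char (#4). Advance 4.
Byte at offset 15: 0xE3 = 11100011 → 3-byte char (#5). Advance 3.
Byte at offset 18: 0x42 = 01000010 → 1-byte char (#6). Advance 1.
Reached end at offset 19 after 6 code points.

6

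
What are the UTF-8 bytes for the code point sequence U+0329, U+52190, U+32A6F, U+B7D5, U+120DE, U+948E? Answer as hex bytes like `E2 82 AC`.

U+0329: 2-byte form → CC A9.
U+52190: 4-byte form → F1 92 86 90.
U+32A6F: 4-byte form → F0 B2 A9 AF.
U+B7D5: 3-byte form → EB 9F 95.
U+120DE: 4-byte form → F0 92 83 9E.
U+948E: 3-byte form → E9 92 8E.
Concatenated (20 bytes): CC A9 F1 92 86 90 F0 B2 A9 AF EB 9F 95 F0 92 83 9E E9 92 8E.

CC A9 F1 92 86 90 F0 B2 A9 AF EB 9F 95 F0 92 83 9E E9 92 8E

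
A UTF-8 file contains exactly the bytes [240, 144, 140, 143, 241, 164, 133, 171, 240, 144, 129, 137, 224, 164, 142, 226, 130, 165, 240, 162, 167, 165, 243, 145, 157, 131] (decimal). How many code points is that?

7

Byte at offset 0: 0xF0 = 11110000 → 4-byte char (#1). Advance 4.
Byte at offset 4: 0xF1 = 11110001 → 4-byte char (#2). Advance 4.
Byte at offset 8: 0xF0 = 11110000 → 4-byte char (#3). Advance 4.
Byte at offset 12: 0xE0 = 11100000 → 3-byte char (#4). Advance 3.
Byte at offset 15: 0xE2 = 11100010 → 3-byte char (#5). Advance 3.
Byte at offset 18: 0xF0 = 11110000 → 4-byte char (#6). Advance 4.
Byte at offset 22: 0xF3 = 11110011 → 4-byte char (#7). Advance 4.
Reached end at offset 26 after 7 code points.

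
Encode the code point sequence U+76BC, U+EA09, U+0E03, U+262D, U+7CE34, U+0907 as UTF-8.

U+76BC: 3-byte form → E7 9A BC.
U+EA09: 3-byte form → EE A8 89.
U+0E03: 3-byte form → E0 B8 83.
U+262D: 3-byte form → E2 98 AD.
U+7CE34: 4-byte form → F1 BC B8 B4.
U+0907: 3-byte form → E0 A4 87.
Concatenated (19 bytes): E7 9A BC EE A8 89 E0 B8 83 E2 98 AD F1 BC B8 B4 E0 A4 87.

E7 9A BC EE A8 89 E0 B8 83 E2 98 AD F1 BC B8 B4 E0 A4 87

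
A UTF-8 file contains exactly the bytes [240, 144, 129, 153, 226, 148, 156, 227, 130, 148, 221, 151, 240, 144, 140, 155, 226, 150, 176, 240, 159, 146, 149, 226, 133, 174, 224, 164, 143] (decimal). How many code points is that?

Byte at offset 0: 0xF0 = 11110000 → 4-byte char (#1). Advance 4.
Byte at offset 4: 0xE2 = 11100010 → 3-byte char (#2). Advance 3.
Byte at offset 7: 0xE3 = 11100011 → 3-byte char (#3). Advance 3.
Byte at offset 10: 0xDD = 11011101 → 2-byte char (#4). Advance 2.
Byte at offset 12: 0xF0 = 11110000 → 4-byte char (#5). Advance 4.
Byte at offset 16: 0xE2 = 11100010 → 3-byte char (#6). Advance 3.
Byte at offset 19: 0xF0 = 11110000 → 4-byte char (#7). Advance 4.
Byte at offset 23: 0xE2 = 11100010 → 3-byte char (#8). Advance 3.
Byte at offset 26: 0xE0 = 11100000 → 3-byte char (#9). Advance 3.
Reached end at offset 29 after 9 code points.

9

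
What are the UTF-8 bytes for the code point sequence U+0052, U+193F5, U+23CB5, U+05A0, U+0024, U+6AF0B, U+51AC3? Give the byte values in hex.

U+0052: 1-byte form → 52.
U+193F5: 4-byte form → F0 99 8F B5.
U+23CB5: 4-byte form → F0 A3 B2 B5.
U+05A0: 2-byte form → D6 A0.
U+0024: 1-byte form → 24.
U+6AF0B: 4-byte form → F1 AA BC 8B.
U+51AC3: 4-byte form → F1 91 AB 83.
Concatenated (20 bytes): 52 F0 99 8F B5 F0 A3 B2 B5 D6 A0 24 F1 AA BC 8B F1 91 AB 83.

52 F0 99 8F B5 F0 A3 B2 B5 D6 A0 24 F1 AA BC 8B F1 91 AB 83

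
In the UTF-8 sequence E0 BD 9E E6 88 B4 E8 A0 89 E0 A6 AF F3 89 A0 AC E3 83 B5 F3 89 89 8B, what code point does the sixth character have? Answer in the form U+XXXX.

U+30F5

Offset 0: leading byte 0xE0 = 11100000 → 3-byte char #1 = E0 BD 9E.
Offset 3: leading byte 0xE6 = 11100110 → 3-byte char #2 = E6 88 B4.
Offset 6: leading byte 0xE8 = 11101000 → 3-byte char #3 = E8 A0 89.
Offset 9: leading byte 0xE0 = 11100000 → 3-byte char #4 = E0 A6 AF.
Offset 12: leading byte 0xF3 = 11110011 → 4-byte char #5 = F3 89 A0 AC.
Offset 16: leading byte 0xE3 = 11100011 → 3-byte char #6 = E3 83 B5.
Leading byte 0xE3 = 11100011 matches 1110xxxx → 3-byte sequence.
Byte 1: 0xE3 = 11100011, payload 0011 (4 bits).
Byte 2: 0x83 = 10000011 (10xxxxxx ✓), payload 000011.
Byte 3: 0xB5 = 10110101 (10xxxxxx ✓), payload 110101.
Concatenate: 0011000011110101 = 0x30F5 (16 bits → U+30F5).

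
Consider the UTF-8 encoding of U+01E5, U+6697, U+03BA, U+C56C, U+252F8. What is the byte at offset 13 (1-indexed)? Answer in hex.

0x8B

1-indexed offset 13 is 0-indexed offset 12.
U+01E5 → 2-byte form C7 A5 at offsets 0–1.
U+6697 → 3-byte form E6 9A 97 at offsets 2–4.
U+03BA → 2-byte form CE BA at offsets 5–6.
U+C56C → 3-byte form EC 95 AC at offsets 7–9.
U+252F8 → 4-byte form F0 A5 8B B8 at offsets 10–13.
Offset 12 falls in char 5's range; it's byte 3 of F0 A5 8B B8 = 0x8B.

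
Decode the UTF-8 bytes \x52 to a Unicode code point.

U+0052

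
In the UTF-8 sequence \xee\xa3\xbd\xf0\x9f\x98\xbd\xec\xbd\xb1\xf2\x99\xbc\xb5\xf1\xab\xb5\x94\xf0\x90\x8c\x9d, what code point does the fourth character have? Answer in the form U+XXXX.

U+99F35

Offset 0: leading byte 0xEE = 11101110 → 3-byte char #1 = EE A3 BD.
Offset 3: leading byte 0xF0 = 11110000 → 4-byte char #2 = F0 9F 98 BD.
Offset 7: leading byte 0xEC = 11101100 → 3-byte char #3 = EC BD B1.
Offset 10: leading byte 0xF2 = 11110010 → 4-byte char #4 = F2 99 BC B5.
Leading byte 0xF2 = 11110010 matches 11110xxx → 4-byte sequence.
Byte 1: 0xF2 = 11110010, payload 010 (3 bits).
Byte 2: 0x99 = 10011001 (10xxxxxx ✓), payload 011001.
Byte 3: 0xBC = 10111100 (10xxxxxx ✓), payload 111100.
Byte 4: 0xB5 = 10110101 (10xxxxxx ✓), payload 110101.
Concatenate: 010011001111100110101 = 0x99F35 (21 bits → U+99F35).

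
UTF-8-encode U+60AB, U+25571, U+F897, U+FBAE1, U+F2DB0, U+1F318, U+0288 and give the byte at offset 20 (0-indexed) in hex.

U+60AB → 3-byte form E6 82 AB at offsets 0–2.
U+25571 → 4-byte form F0 A5 95 B1 at offsets 3–6.
U+F897 → 3-byte form EF A2 97 at offsets 7–9.
U+FBAE1 → 4-byte form F3 BB AB A1 at offsets 10–13.
U+F2DB0 → 4-byte form F3 B2 B6 B0 at offsets 14–17.
U+1F318 → 4-byte form F0 9F 8C 98 at offsets 18–21.
Offset 20 falls in char 6's range; it's byte 3 of F0 9F 8C 98 = 0x8C.

0x8C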